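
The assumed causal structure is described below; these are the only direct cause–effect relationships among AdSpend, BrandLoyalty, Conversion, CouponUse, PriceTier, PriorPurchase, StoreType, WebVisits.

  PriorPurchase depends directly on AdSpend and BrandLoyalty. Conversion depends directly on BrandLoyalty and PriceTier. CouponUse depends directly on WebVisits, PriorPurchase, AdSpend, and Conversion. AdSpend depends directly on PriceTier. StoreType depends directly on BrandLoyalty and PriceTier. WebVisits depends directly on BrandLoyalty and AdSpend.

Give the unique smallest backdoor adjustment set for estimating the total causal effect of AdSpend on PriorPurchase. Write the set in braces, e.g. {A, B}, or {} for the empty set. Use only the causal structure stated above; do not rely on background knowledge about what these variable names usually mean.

Variables eligible for adjustment (non-descendants of AdSpend, excluding AdSpend and PriorPurchase): {BrandLoyalty, Conversion, PriceTier, StoreType}.
Backdoor paths from AdSpend to PriorPurchase:
  P1: AdSpend <- PriceTier -> StoreType <- BrandLoyalty -> PriorPurchase
  P2: AdSpend <- PriceTier -> StoreType <- BrandLoyalty -> WebVisits -> CouponUse <- PriorPurchase
  P3: AdSpend <- PriceTier -> StoreType <- BrandLoyalty -> Conversion -> CouponUse <- PriorPurchase
  P4: AdSpend <- PriceTier -> Conversion <- BrandLoyalty -> PriorPurchase
  P5: AdSpend <- PriceTier -> Conversion <- BrandLoyalty -> WebVisits -> CouponUse <- PriorPurchase
  P6: AdSpend <- PriceTier -> Conversion -> CouponUse <- PriorPurchase
  P7: AdSpend <- PriceTier -> Conversion -> CouponUse <- WebVisits <- BrandLoyalty -> PriorPurchase
Each backdoor path contains an unconditioned collider, so every path is already blocked with the empty conditioning set:
  P1: blocked at collider StoreType (neither it nor any descendant is in the conditioning set).
  P2: blocked at collider StoreType (neither it nor any descendant is in the conditioning set).
  P3: blocked at collider StoreType (neither it nor any descendant is in the conditioning set).
  P4: blocked at collider Conversion (neither it nor any descendant is in the conditioning set).
  P5: blocked at collider Conversion (neither it nor any descendant is in the conditioning set).
  P6: blocked at collider CouponUse (neither it nor any descendant is in the conditioning set).
  P7: blocked at collider CouponUse (neither it nor any descendant is in the conditioning set).
The empty set is therefore the unique smallest valid set.

{}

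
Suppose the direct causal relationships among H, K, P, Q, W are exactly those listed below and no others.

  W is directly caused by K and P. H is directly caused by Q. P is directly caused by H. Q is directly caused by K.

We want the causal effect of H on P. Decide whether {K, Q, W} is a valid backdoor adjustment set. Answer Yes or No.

Backdoor paths from H to P (paths whose first edge points into H):
  P1: H <- Q <- K -> W <- P
Condition 1 (no descendant of H in the set): FAILS — W is a descendant of H.
Condition 2 (every backdoor path blocked by {K, Q, W}):
  P1: blocked at chain node Q ∈ conditioning set.
{K, Q, W} does not satisfy the backdoor criterion.

No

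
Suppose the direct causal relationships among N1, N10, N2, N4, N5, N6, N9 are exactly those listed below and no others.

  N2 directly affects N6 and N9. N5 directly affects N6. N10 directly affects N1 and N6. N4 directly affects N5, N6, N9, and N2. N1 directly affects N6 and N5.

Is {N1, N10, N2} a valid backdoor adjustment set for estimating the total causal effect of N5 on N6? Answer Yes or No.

No

Backdoor paths from N5 to N6 (paths whose first edge points into N5):
  P1: N5 <- N4 -> N2 -> N6
  P2: N5 <- N4 -> N9 <- N2 -> N6
  P3: N5 <- N4 -> N6
  P4: N5 <- N1 <- N10 -> N6
  P5: N5 <- N1 -> N6
Condition 1 (no descendant of N5 in the set): holds — descendants of N5 are {N6}; none are in {N1, N10, N2}.
Condition 2 (every backdoor path blocked by {N1, N10, N2}):
  P1: blocked at chain node N2 ∈ conditioning set.
  P2: blocked at collider N9 (neither it nor any descendant is in the conditioning set).
  P3: open — no interior node is in the conditioning set.
  P4: blocked at chain node N1 ∈ conditioning set.
  P5: blocked at fork node N1 ∈ conditioning set.
{N1, N10, N2} does not satisfy the backdoor criterion.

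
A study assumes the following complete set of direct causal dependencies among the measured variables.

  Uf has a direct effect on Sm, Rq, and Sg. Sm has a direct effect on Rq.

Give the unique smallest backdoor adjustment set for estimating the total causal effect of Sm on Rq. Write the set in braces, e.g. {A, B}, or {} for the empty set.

{Uf}

Variables eligible for adjustment (non-descendants of Sm, excluding Sm and Rq): {Sg, Uf}.
Backdoor paths from Sm to Rq:
  P1: Sm <- Uf -> Rq
The empty set is not sufficient: P1 (Sm <- Uf -> Rq) has no collider blocking it and no conditioned non-collider, so it is open.
Try {Uf}:
  P1: blocked at fork node Uf ∈ conditioning set.
{Uf} contains no descendant of Sm and blocks every backdoor path.
No other singleton works — e.g. {Sg} leaves P1 open — so {Uf} is the unique smallest valid adjustment set.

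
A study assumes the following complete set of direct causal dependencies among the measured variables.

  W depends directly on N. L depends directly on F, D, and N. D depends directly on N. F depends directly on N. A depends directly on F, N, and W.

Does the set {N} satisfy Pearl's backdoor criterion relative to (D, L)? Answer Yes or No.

Yes

Backdoor paths from D to L (paths whose first edge points into D):
  P1: D <- N -> F -> L
  P2: D <- N -> W -> A <- F -> L
  P3: D <- N -> L
  P4: D <- N -> A <- F -> L
Condition 1 (no descendant of D in the set): holds — descendants of D are {L}; none are in {N}.
Condition 2 (every backdoor path blocked by {N}):
  P1: blocked at fork node N ∈ conditioning set.
  P2: blocked at fork node N ∈ conditioning set.
  P3: blocked at fork node N ∈ conditioning set.
  P4: blocked at fork node N ∈ conditioning set.
{N} satisfies the backdoor criterion.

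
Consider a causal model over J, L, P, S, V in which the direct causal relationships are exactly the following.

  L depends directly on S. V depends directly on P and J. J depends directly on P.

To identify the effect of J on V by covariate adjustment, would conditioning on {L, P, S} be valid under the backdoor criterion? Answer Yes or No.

Backdoor paths from J to V (paths whose first edge points into J):
  P1: J <- P -> V
Condition 1 (no descendant of J in the set): holds — descendants of J are {V}; none are in {L, P, S}.
Condition 2 (every backdoor path blocked by {L, P, S}):
  P1: blocked at fork node P ∈ conditioning set.
{L, P, S} satisfies the backdoor criterion.

Yes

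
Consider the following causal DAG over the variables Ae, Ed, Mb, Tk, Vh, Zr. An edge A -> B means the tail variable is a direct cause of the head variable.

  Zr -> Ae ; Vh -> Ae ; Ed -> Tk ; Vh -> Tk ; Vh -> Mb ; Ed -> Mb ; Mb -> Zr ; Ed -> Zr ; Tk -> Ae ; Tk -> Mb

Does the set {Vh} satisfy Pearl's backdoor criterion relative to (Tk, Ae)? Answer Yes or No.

No

Backdoor paths from Tk to Ae (paths whose first edge points into Tk):
  P1: Tk <- Vh -> Mb <- Ed -> Zr -> Ae
  P2: Tk <- Vh -> Mb -> Zr -> Ae
  P3: Tk <- Vh -> Ae
  P4: Tk <- Ed -> Mb <- Vh -> Ae
  P5: Tk <- Ed -> Mb -> Zr -> Ae
  P6: Tk <- Ed -> Zr <- Mb <- Vh -> Ae
  P7: Tk <- Ed -> Zr -> Ae
Condition 1 (no descendant of Tk in the set): holds — descendants of Tk are {Ae, Mb, Zr}; none are in {Vh}.
Condition 2 (every backdoor path blocked by {Vh}):
  P1: blocked at fork node Vh ∈ conditioning set.
  P2: blocked at fork node Vh ∈ conditioning set.
  P3: blocked at fork node Vh ∈ conditioning set.
  P4: blocked at collider Mb (neither it nor any descendant is in the conditioning set).
  P5: open — no interior node is in the conditioning set.
  P6: blocked at collider Zr (neither it nor any descendant is in the conditioning set).
  P7: open — no interior node is in the conditioning set.
{Vh} does not satisfy the backdoor criterion.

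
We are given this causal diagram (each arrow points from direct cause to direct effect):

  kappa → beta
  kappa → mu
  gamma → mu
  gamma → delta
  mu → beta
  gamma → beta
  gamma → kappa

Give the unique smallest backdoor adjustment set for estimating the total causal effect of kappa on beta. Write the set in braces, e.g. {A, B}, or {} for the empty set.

Variables eligible for adjustment (non-descendants of kappa, excluding kappa and beta): {delta, gamma}.
Backdoor paths from kappa to beta:
  P1: kappa <- gamma -> mu -> beta
  P2: kappa <- gamma -> beta
The empty set is not sufficient: P1 (kappa <- gamma -> mu -> beta) has no collider blocking it and no conditioned non-collider, so it is open.
Try {gamma}:
  P1: blocked at fork node gamma ∈ conditioning set.
  P2: blocked at fork node gamma ∈ conditioning set.
{gamma} contains no descendant of kappa and blocks every backdoor path.
No other singleton works — e.g. {delta} leaves P1 open — so {gamma} is the unique smallest valid adjustment set.

{gamma}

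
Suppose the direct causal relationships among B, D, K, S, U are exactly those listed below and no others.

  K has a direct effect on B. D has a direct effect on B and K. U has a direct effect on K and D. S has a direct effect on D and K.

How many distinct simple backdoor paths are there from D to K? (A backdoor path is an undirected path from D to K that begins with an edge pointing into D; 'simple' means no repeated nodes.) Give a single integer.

A backdoor path from D to K is any simple undirected path whose first edge points into D (i.e. leaves D via a parent).
Parents of D: {S, U}.
Enumerating:
  P1: D <- U -> K
  P2: D <- S -> K
That exhausts the simple backdoor paths. Count: 2.

2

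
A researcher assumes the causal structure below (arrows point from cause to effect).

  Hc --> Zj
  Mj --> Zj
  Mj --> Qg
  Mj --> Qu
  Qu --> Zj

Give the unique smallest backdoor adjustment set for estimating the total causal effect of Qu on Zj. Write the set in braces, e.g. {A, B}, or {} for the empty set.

Variables eligible for adjustment (non-descendants of Qu, excluding Qu and Zj): {Hc, Mj, Qg}.
Backdoor paths from Qu to Zj:
  P1: Qu <- Mj -> Zj
The empty set is not sufficient: P1 (Qu <- Mj -> Zj) has no collider blocking it and no conditioned non-collider, so it is open.
Try {Mj}:
  P1: blocked at fork node Mj ∈ conditioning set.
{Mj} contains no descendant of Qu and blocks every backdoor path.
No other singleton works — e.g. {Qg} leaves P1 open — so {Mj} is the unique smallest valid adjustment set.

{Mj}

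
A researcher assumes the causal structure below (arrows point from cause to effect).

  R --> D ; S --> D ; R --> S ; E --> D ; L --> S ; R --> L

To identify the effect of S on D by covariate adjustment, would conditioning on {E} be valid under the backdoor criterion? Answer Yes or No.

Backdoor paths from S to D (paths whose first edge points into S):
  P1: S <- R -> D
  P2: S <- L <- R -> D
Condition 1 (no descendant of S in the set): holds — descendants of S are {D}; none are in {E}.
Condition 2 (every backdoor path blocked by {E}):
  P1: open — no interior node is in the conditioning set.
  P2: open — no interior node is in the conditioning set.
{E} does not satisfy the backdoor criterion.

No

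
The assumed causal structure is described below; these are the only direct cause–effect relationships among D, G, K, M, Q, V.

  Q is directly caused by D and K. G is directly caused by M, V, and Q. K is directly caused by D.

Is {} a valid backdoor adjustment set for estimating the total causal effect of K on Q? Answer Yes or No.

No

Backdoor paths from K to Q (paths whose first edge points into K):
  P1: K <- D -> Q
Condition 1 (no descendant of K in the set): holds — descendants of K are {G, Q}; none are in {}.
Condition 2 (every backdoor path blocked by {}):
  P1: open — no interior node is in the conditioning set.
{} does not satisfy the backdoor criterion.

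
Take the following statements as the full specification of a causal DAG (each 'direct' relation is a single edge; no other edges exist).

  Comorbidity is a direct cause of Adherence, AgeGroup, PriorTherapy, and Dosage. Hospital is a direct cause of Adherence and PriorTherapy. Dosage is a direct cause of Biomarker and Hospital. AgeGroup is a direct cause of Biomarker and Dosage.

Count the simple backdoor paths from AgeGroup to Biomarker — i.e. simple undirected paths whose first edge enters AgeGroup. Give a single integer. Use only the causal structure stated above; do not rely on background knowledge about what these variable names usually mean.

A backdoor path from AgeGroup to Biomarker is any simple undirected path whose first edge points into AgeGroup (i.e. leaves AgeGroup via a parent).
Parents of AgeGroup: {Comorbidity}.
Enumerating:
  P1: AgeGroup <- Comorbidity -> Dosage -> Biomarker
  P2: AgeGroup <- Comorbidity -> Adherence <- Hospital <- Dosage -> Biomarker
  P3: AgeGroup <- Comorbidity -> PriorTherapy <- Hospital <- Dosage -> Biomarker
That exhausts the simple backdoor paths. Count: 3.

3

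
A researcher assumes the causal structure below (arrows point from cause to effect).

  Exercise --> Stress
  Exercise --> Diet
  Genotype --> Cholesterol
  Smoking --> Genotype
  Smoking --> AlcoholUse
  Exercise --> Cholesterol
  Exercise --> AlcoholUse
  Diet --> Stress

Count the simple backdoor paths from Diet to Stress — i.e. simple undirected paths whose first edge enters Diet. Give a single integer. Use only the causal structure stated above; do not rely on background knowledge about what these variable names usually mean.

1

A backdoor path from Diet to Stress is any simple undirected path whose first edge points into Diet (i.e. leaves Diet via a parent).
Parents of Diet: {Exercise}.
Enumerating:
  P1: Diet <- Exercise -> Stress
That exhausts the simple backdoor paths. Count: 1.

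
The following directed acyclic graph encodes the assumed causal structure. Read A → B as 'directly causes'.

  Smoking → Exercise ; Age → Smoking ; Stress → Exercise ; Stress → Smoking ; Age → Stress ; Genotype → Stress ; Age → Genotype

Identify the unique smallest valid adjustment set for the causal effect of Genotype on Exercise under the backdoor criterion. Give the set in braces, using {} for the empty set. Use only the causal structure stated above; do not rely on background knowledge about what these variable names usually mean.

{Age}

Variables eligible for adjustment (non-descendants of Genotype, excluding Genotype and Exercise): {Age}.
Backdoor paths from Genotype to Exercise:
  P1: Genotype <- Age -> Stress -> Smoking -> Exercise
  P2: Genotype <- Age -> Stress -> Exercise
  P3: Genotype <- Age -> Smoking <- Stress -> Exercise
  P4: Genotype <- Age -> Smoking -> Exercise
The empty set is not sufficient: P1 (Genotype <- Age -> Stress -> Smoking -> Exercise) has no collider blocking it and no conditioned non-collider, so it is open.
Try {Age}:
  P1: blocked at fork node Age ∈ conditioning set.
  P2: blocked at fork node Age ∈ conditioning set.
  P3: blocked at fork node Age ∈ conditioning set.
  P4: blocked at fork node Age ∈ conditioning set.
{Age} contains no descendant of Genotype and blocks every backdoor path.
{Age} is the unique smallest valid adjustment set.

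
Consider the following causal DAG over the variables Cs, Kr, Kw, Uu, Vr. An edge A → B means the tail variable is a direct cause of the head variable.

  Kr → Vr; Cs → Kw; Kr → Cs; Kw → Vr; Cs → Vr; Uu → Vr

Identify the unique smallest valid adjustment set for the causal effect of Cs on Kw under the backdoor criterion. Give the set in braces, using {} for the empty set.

Variables eligible for adjustment (non-descendants of Cs, excluding Cs and Kw): {Kr, Uu}.
Backdoor paths from Cs to Kw:
  P1: Cs <- Kr -> Vr <- Kw
Each backdoor path contains an unconditioned collider, so every path is already blocked with the empty conditioning set:
  P1: blocked at collider Vr (neither it nor any descendant is in the conditioning set).
The empty set is therefore the unique smallest valid set.

{}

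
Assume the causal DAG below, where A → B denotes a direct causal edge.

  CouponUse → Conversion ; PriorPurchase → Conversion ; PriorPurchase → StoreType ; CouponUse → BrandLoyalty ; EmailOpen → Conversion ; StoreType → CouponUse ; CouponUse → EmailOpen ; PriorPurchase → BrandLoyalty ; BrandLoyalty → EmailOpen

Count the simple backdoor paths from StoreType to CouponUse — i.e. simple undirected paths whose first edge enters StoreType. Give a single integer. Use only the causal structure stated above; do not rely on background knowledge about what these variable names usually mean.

6

A backdoor path from StoreType to CouponUse is any simple undirected path whose first edge points into StoreType (i.e. leaves StoreType via a parent).
Parents of StoreType: {PriorPurchase}.
Enumerating:
  P1: StoreType <- PriorPurchase -> BrandLoyalty <- CouponUse
  P2: StoreType <- PriorPurchase -> BrandLoyalty -> EmailOpen <- CouponUse
  P3: StoreType <- PriorPurchase -> BrandLoyalty -> EmailOpen -> Conversion <- CouponUse
  P4: StoreType <- PriorPurchase -> Conversion <- CouponUse
  P5: StoreType <- PriorPurchase -> Conversion <- EmailOpen <- CouponUse
  P6: StoreType <- PriorPurchase -> Conversion <- EmailOpen <- BrandLoyalty <- CouponUse
That exhausts the simple backdoor paths. Count: 6.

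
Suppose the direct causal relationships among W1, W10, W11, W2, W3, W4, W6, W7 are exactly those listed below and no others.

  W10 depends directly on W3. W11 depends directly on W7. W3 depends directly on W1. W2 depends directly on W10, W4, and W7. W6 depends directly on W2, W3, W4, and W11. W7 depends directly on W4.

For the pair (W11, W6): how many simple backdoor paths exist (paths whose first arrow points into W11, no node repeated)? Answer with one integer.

A backdoor path from W11 to W6 is any simple undirected path whose first edge points into W11 (i.e. leaves W11 via a parent).
Parents of W11: {W7}.
Enumerating:
  P1: W11 <- W7 <- W4 -> W2 <- W10 <- W3 -> W6
  P2: W11 <- W7 <- W4 -> W2 -> W6
  P3: W11 <- W7 <- W4 -> W6
  P4: W11 <- W7 -> W2 <- W4 -> W6
  P5: W11 <- W7 -> W2 <- W10 <- W3 -> W6
  P6: W11 <- W7 -> W2 -> W6
That exhausts the simple backdoor paths. Count: 6.

6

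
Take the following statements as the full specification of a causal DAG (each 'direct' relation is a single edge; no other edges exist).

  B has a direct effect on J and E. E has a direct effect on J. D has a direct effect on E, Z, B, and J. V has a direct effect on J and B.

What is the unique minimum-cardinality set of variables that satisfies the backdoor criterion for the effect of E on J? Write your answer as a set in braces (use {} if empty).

Variables eligible for adjustment (non-descendants of E, excluding E and J): {B, D, V, Z}.
Backdoor paths from E to J:
  P1: E <- D -> B <- V -> J
  P2: E <- D -> B -> J
  P3: E <- D -> J
  P4: E <- B <- V -> J
  P5: E <- B <- D -> J
  P6: E <- B -> J
The empty set is not sufficient: P2 (E <- D -> B -> J) has no collider blocking it and no conditioned non-collider, so it is open.
Try {B, D}:
  P1: blocked at fork node D ∈ conditioning set.
  P2: blocked at fork node D ∈ conditioning set.
  P3: blocked at fork node D ∈ conditioning set.
  P4: blocked at chain node B ∈ conditioning set.
  P5: blocked at chain node B ∈ conditioning set.
  P6: blocked at fork node B ∈ conditioning set.
{B, D} contains no descendant of E and blocks every backdoor path.
Every element of {B, D} is needed (dropping B leaves P4 open; dropping D leaves P1 open), so no proper subset is valid.
Among all size-2 subsets of the eligible variables, only {B, D} blocks every backdoor path, so it is the unique smallest valid adjustment set.

{B, D}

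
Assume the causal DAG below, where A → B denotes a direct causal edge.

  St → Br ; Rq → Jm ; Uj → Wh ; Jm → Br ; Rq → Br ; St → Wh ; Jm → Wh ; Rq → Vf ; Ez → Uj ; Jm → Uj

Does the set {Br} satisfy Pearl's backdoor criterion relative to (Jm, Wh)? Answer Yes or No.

No

Backdoor paths from Jm to Wh (paths whose first edge points into Jm):
  P1: Jm <- Rq -> Br <- St -> Wh
Condition 1 (no descendant of Jm in the set): FAILS — Br is a descendant of Jm.
Condition 2 (every backdoor path blocked by {Br}):
  P1: open — collider(s) Br are conditioned on (or have a conditioned descendant) and no non-collider on the path is in the set.
{Br} does not satisfy the backdoor criterion.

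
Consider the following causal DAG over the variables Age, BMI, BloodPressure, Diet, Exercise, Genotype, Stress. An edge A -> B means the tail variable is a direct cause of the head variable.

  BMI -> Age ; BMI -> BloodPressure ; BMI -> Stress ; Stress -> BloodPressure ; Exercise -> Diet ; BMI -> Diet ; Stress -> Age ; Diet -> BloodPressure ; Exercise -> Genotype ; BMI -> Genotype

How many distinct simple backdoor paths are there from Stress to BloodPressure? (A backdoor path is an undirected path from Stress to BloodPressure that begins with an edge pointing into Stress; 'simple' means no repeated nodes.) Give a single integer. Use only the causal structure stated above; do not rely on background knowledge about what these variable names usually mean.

3

A backdoor path from Stress to BloodPressure is any simple undirected path whose first edge points into Stress (i.e. leaves Stress via a parent).
Parents of Stress: {BMI}.
Enumerating:
  P1: Stress <- BMI -> Genotype <- Exercise -> Diet -> BloodPressure
  P2: Stress <- BMI -> Diet -> BloodPressure
  P3: Stress <- BMI -> BloodPressure
That exhausts the simple backdoor paths. Count: 3.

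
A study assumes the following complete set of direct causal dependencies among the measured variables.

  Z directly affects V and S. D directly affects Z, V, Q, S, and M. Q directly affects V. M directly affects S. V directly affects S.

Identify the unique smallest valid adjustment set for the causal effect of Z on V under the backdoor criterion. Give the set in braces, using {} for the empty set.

Variables eligible for adjustment (non-descendants of Z, excluding Z and V): {D, M, Q}.
Backdoor paths from Z to V:
  P1: Z <- D -> Q -> V
  P2: Z <- D -> M -> S <- V
  P3: Z <- D -> V
  P4: Z <- D -> S <- V
The empty set is not sufficient: P1 (Z <- D -> Q -> V) has no collider blocking it and no conditioned non-collider, so it is open.
Try {D}:
  P1: blocked at fork node D ∈ conditioning set.
  P2: blocked at fork node D ∈ conditioning set.
  P3: blocked at fork node D ∈ conditioning set.
  P4: blocked at fork node D ∈ conditioning set.
{D} contains no descendant of Z and blocks every backdoor path.
No other singleton works — e.g. {Q} leaves P3 open — so {D} is the unique smallest valid adjustment set.

{D}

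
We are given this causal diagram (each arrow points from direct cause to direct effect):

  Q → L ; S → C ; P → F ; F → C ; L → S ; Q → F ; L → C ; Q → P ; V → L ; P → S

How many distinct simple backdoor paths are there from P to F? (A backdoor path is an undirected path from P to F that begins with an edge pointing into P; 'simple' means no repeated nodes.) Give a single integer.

3

A backdoor path from P to F is any simple undirected path whose first edge points into P (i.e. leaves P via a parent).
Parents of P: {Q}.
Enumerating:
  P1: P <- Q -> L -> S -> C <- F
  P2: P <- Q -> L -> C <- F
  P3: P <- Q -> F
That exhausts the simple backdoor paths. Count: 3.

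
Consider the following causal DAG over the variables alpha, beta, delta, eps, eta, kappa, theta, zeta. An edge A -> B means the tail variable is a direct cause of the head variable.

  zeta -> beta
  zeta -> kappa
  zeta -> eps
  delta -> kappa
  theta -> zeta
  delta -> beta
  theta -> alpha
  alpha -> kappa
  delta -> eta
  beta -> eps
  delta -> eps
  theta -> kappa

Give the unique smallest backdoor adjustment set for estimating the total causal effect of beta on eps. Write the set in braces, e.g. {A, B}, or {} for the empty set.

{delta, zeta}

Variables eligible for adjustment (non-descendants of beta, excluding beta and eps): {alpha, delta, eta, kappa, theta, zeta}.
Backdoor paths from beta to eps:
  P1: beta <- delta -> kappa <- theta -> zeta -> eps
  P2: beta <- delta -> kappa <- alpha <- theta -> zeta -> eps
  P3: beta <- delta -> kappa <- zeta -> eps
  P4: beta <- delta -> eps
  P5: beta <- zeta <- theta -> alpha -> kappa <- delta -> eps
  P6: beta <- zeta <- theta -> kappa <- delta -> eps
  P7: beta <- zeta -> kappa <- delta -> eps
  P8: beta <- zeta -> eps
The empty set is not sufficient: P4 (beta <- delta -> eps) has no collider blocking it and no conditioned non-collider, so it is open.
Try {delta, zeta}:
  P1: blocked at fork node delta ∈ conditioning set.
  P2: blocked at fork node delta ∈ conditioning set.
  P3: blocked at fork node delta ∈ conditioning set.
  P4: blocked at fork node delta ∈ conditioning set.
  P5: blocked at chain node zeta ∈ conditioning set.
  P6: blocked at chain node zeta ∈ conditioning set.
  P7: blocked at fork node zeta ∈ conditioning set.
  P8: blocked at fork node zeta ∈ conditioning set.
{delta, zeta} contains no descendant of beta and blocks every backdoor path.
Every element of {delta, zeta} is needed (dropping delta leaves P4 open; dropping zeta leaves P8 open), so no proper subset is valid.
Among all size-2 subsets of the eligible variables, only {delta, zeta} blocks every backdoor path, so it is the unique smallest valid adjustment set.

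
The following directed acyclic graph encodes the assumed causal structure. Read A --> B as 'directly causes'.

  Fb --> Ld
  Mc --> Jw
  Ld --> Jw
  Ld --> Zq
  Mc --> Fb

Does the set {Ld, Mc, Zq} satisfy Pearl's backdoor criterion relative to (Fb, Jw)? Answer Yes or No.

No

Backdoor paths from Fb to Jw (paths whose first edge points into Fb):
  P1: Fb <- Mc -> Jw
Condition 1 (no descendant of Fb in the set): FAILS — Ld and Zq are descendants of Fb.
Condition 2 (every backdoor path blocked by {Ld, Mc, Zq}):
  P1: blocked at fork node Mc ∈ conditioning set.
{Ld, Mc, Zq} does not satisfy the backdoor criterion.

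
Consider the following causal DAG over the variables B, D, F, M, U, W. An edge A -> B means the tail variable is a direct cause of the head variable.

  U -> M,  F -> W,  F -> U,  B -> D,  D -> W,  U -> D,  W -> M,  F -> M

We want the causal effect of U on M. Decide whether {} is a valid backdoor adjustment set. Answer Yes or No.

No

Backdoor paths from U to M (paths whose first edge points into U):
  P1: U <- F -> W -> M
  P2: U <- F -> M
Condition 1 (no descendant of U in the set): holds — descendants of U are {D, M, W}; none are in {}.
Condition 2 (every backdoor path blocked by {}):
  P1: open — no interior node is in the conditioning set.
  P2: open — no interior node is in the conditioning set.
{} does not satisfy the backdoor criterion.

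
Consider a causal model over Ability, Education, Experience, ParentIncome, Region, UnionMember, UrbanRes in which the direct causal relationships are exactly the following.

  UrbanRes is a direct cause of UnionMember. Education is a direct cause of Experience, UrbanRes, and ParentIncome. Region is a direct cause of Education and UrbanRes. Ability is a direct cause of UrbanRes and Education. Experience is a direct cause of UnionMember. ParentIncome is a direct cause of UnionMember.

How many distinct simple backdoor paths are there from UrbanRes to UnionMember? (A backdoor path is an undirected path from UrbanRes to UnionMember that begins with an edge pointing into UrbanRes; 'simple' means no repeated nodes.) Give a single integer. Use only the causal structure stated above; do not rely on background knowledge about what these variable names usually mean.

6

A backdoor path from UrbanRes to UnionMember is any simple undirected path whose first edge points into UrbanRes (i.e. leaves UrbanRes via a parent).
Parents of UrbanRes: {Ability, Education, Region}.
Enumerating:
  P1: UrbanRes <- Region -> Education -> ParentIncome -> UnionMember
  P2: UrbanRes <- Region -> Education -> Experience -> UnionMember
  P3: UrbanRes <- Ability -> Education -> ParentIncome -> UnionMember
  P4: UrbanRes <- Ability -> Education -> Experience -> UnionMember
  P5: UrbanRes <- Education -> ParentIncome -> UnionMember
  P6: UrbanRes <- Education -> Experience -> UnionMember
That exhausts the simple backdoor paths. Count: 6.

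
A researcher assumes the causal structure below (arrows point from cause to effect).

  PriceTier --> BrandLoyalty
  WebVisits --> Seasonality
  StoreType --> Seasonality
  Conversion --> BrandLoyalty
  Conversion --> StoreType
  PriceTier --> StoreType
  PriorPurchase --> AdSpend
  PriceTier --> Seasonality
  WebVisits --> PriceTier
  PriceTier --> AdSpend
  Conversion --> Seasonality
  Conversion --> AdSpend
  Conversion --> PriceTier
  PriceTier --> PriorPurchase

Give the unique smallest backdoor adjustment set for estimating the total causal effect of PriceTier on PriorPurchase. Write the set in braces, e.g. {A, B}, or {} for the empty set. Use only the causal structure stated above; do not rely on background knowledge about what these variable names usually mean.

{}

Variables eligible for adjustment (non-descendants of PriceTier, excluding PriceTier and PriorPurchase): {Conversion, WebVisits}.
Backdoor paths from PriceTier to PriorPurchase:
  P1: PriceTier <- WebVisits -> Seasonality <- Conversion -> AdSpend <- PriorPurchase
  P2: PriceTier <- WebVisits -> Seasonality <- StoreType <- Conversion -> AdSpend <- PriorPurchase
  P3: PriceTier <- Conversion -> AdSpend <- PriorPurchase
Each backdoor path contains an unconditioned collider, so every path is already blocked with the empty conditioning set:
  P1: blocked at collider Seasonality (neither it nor any descendant is in the conditioning set).
  P2: blocked at collider Seasonality (neither it nor any descendant is in the conditioning set).
  P3: blocked at collider AdSpend (neither it nor any descendant is in the conditioning set).
The empty set is therefore the unique smallest valid set.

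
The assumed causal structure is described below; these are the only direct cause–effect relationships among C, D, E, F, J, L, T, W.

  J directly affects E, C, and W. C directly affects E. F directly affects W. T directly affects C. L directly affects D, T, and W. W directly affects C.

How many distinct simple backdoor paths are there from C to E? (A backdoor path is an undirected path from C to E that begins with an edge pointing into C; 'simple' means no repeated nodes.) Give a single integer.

3

A backdoor path from C to E is any simple undirected path whose first edge points into C (i.e. leaves C via a parent).
Parents of C: {J, T, W}.
Enumerating:
  P1: C <- J -> E
  P2: C <- W <- J -> E
  P3: C <- T <- L -> W <- J -> E
That exhausts the simple backdoor paths. Count: 3.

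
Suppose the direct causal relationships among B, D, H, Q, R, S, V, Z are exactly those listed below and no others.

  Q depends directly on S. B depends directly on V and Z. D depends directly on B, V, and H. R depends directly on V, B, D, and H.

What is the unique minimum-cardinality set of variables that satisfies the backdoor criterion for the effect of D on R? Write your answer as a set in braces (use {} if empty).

Variables eligible for adjustment (non-descendants of D, excluding D and R): {B, H, Q, S, V, Z}.
Backdoor paths from D to R:
  P1: D <- V -> B -> R
  P2: D <- V -> R
  P3: D <- H -> R
  P4: D <- B <- V -> R
  P5: D <- B -> R
The empty set is not sufficient: P1 (D <- V -> B -> R) has no collider blocking it and no conditioned non-collider, so it is open.
Try {B, H, V}:
  P1: blocked at fork node V ∈ conditioning set.
  P2: blocked at fork node V ∈ conditioning set.
  P3: blocked at fork node H ∈ conditioning set.
  P4: blocked at chain node B ∈ conditioning set.
  P5: blocked at fork node B ∈ conditioning set.
{B, H, V} contains no descendant of D and blocks every backdoor path.
Every element of {B, H, V} is needed (dropping B leaves P5 open; dropping H leaves P3 open; dropping V leaves P2 open), so no proper subset is valid.
Among all size-3 subsets of the eligible variables, only {B, H, V} blocks every backdoor path, so it is the unique smallest valid adjustment set.

{B, H, V}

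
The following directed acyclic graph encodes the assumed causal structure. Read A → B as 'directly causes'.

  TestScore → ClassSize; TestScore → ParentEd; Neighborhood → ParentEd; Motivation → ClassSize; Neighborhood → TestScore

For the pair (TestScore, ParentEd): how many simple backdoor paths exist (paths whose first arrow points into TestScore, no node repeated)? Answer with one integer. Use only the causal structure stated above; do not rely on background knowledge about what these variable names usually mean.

1

A backdoor path from TestScore to ParentEd is any simple undirected path whose first edge points into TestScore (i.e. leaves TestScore via a parent).
Parents of TestScore: {Neighborhood}.
Enumerating:
  P1: TestScore <- Neighborhood -> ParentEd
That exhausts the simple backdoor paths. Count: 1.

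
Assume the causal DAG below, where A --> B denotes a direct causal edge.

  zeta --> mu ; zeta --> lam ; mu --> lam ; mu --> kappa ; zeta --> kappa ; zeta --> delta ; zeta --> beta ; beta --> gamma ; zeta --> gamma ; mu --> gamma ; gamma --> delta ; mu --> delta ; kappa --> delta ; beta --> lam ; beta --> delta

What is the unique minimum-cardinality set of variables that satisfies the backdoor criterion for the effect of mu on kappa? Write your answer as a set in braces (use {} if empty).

{zeta}

Variables eligible for adjustment (non-descendants of mu, excluding mu and kappa): {beta, zeta}.
Backdoor paths from mu to kappa:
  P1: mu <- zeta -> beta -> gamma -> delta <- kappa
  P2: mu <- zeta -> beta -> delta <- kappa
  P3: mu <- zeta -> kappa
  P4: mu <- zeta -> lam <- beta -> gamma -> delta <- kappa
  P5: mu <- zeta -> lam <- beta -> delta <- kappa
  P6: mu <- zeta -> gamma <- beta -> delta <- kappa
  P7: mu <- zeta -> gamma -> delta <- kappa
  P8: mu <- zeta -> delta <- kappa
The empty set is not sufficient: P3 (mu <- zeta -> kappa) has no collider blocking it and no conditioned non-collider, so it is open.
Try {zeta}:
  P1: blocked at fork node zeta ∈ conditioning set.
  P2: blocked at fork node zeta ∈ conditioning set.
  P3: blocked at fork node zeta ∈ conditioning set.
  P4: blocked at fork node zeta ∈ conditioning set.
  P5: blocked at fork node zeta ∈ conditioning set.
  P6: blocked at fork node zeta ∈ conditioning set.
  P7: blocked at fork node zeta ∈ conditioning set.
  P8: blocked at fork node zeta ∈ conditioning set.
{zeta} contains no descendant of mu and blocks every backdoor path.
No other singleton works — e.g. {beta} leaves P3 open — so {zeta} is the unique smallest valid adjustment set.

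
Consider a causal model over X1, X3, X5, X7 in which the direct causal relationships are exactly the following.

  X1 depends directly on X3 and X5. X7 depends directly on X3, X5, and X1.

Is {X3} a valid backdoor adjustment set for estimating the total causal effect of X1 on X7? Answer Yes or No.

No

Backdoor paths from X1 to X7 (paths whose first edge points into X1):
  P1: X1 <- X5 -> X7
  P2: X1 <- X3 -> X7
Condition 1 (no descendant of X1 in the set): holds — descendants of X1 are {X7}; none are in {X3}.
Condition 2 (every backdoor path blocked by {X3}):
  P1: open — no interior node is in the conditioning set.
  P2: blocked at fork node X3 ∈ conditioning set.
{X3} does not satisfy the backdoor criterion.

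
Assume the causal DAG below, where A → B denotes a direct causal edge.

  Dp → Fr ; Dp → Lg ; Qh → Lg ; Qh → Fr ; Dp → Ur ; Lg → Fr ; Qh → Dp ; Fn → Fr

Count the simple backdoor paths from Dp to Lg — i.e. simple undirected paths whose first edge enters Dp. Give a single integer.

A backdoor path from Dp to Lg is any simple undirected path whose first edge points into Dp (i.e. leaves Dp via a parent).
Parents of Dp: {Qh}.
Enumerating:
  P1: Dp <- Qh -> Lg
  P2: Dp <- Qh -> Fr <- Lg
That exhausts the simple backdoor paths. Count: 2.

2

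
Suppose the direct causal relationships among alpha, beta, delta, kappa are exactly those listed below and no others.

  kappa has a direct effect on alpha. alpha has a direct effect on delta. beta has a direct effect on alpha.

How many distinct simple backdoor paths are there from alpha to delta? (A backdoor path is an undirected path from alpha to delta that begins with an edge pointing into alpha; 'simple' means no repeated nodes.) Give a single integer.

0

A backdoor path from alpha to delta is any simple undirected path whose first edge points into alpha (i.e. leaves alpha via a parent).
Parents of alpha: {beta, kappa}.
No simple path from any parent of alpha reaches delta without revisiting alpha, so there are no backdoor paths.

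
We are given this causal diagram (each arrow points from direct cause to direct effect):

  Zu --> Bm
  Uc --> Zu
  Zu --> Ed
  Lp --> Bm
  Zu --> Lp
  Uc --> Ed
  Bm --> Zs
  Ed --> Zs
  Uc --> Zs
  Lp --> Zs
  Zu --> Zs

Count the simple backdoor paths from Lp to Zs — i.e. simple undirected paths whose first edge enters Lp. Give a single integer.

6

A backdoor path from Lp to Zs is any simple undirected path whose first edge points into Lp (i.e. leaves Lp via a parent).
Parents of Lp: {Zu}.
Enumerating:
  P1: Lp <- Zu <- Uc -> Ed -> Zs
  P2: Lp <- Zu <- Uc -> Zs
  P3: Lp <- Zu -> Ed <- Uc -> Zs
  P4: Lp <- Zu -> Ed -> Zs
  P5: Lp <- Zu -> Bm -> Zs
  P6: Lp <- Zu -> Zs
That exhausts the simple backdoor paths. Count: 6.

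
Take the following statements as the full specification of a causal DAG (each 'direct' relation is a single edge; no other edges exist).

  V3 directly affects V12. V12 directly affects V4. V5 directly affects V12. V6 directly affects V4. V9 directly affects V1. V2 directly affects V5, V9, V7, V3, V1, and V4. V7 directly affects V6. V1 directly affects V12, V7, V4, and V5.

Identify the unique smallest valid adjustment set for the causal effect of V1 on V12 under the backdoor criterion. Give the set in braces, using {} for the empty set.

{V2}

Variables eligible for adjustment (non-descendants of V1, excluding V1 and V12): {V2, V3, V9}.
Backdoor paths from V1 to V12:
  P1: V1 <- V2 -> V3 -> V12
  P2: V1 <- V2 -> V7 -> V6 -> V4 <- V12
  P3: V1 <- V2 -> V5 -> V12
  P4: V1 <- V2 -> V4 <- V12
  P5: V1 <- V9 <- V2 -> V3 -> V12
  P6: V1 <- V9 <- V2 -> V7 -> V6 -> V4 <- V12
  P7: V1 <- V9 <- V2 -> V5 -> V12
  P8: V1 <- V9 <- V2 -> V4 <- V12
The empty set is not sufficient: P1 (V1 <- V2 -> V3 -> V12) has no collider blocking it and no conditioned non-collider, so it is open.
Try {V2}:
  P1: blocked at fork node V2 ∈ conditioning set.
  P2: blocked at fork node V2 ∈ conditioning set.
  P3: blocked at fork node V2 ∈ conditioning set.
  P4: blocked at fork node V2 ∈ conditioning set.
  P5: blocked at fork node V2 ∈ conditioning set.
  P6: blocked at fork node V2 ∈ conditioning set.
  P7: blocked at fork node V2 ∈ conditioning set.
  P8: blocked at fork node V2 ∈ conditioning set.
{V2} contains no descendant of V1 and blocks every backdoor path.
No other singleton works — e.g. {V9} leaves P1 open — so {V2} is the unique smallest valid adjustment set.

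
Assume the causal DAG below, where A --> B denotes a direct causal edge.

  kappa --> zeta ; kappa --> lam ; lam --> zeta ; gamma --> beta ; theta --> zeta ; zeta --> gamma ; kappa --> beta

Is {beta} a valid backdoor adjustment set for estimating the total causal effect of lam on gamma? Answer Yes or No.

Backdoor paths from lam to gamma (paths whose first edge points into lam):
  P1: lam <- kappa -> zeta -> gamma
  P2: lam <- kappa -> beta <- gamma
Condition 1 (no descendant of lam in the set): FAILS — beta is a descendant of lam.
Condition 2 (every backdoor path blocked by {beta}):
  P1: open — no interior node is in the conditioning set.
  P2: open — collider(s) beta are conditioned on (or have a conditioned descendant) and no non-collider on the path is in the set.
{beta} does not satisfy the backdoor criterion.

No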